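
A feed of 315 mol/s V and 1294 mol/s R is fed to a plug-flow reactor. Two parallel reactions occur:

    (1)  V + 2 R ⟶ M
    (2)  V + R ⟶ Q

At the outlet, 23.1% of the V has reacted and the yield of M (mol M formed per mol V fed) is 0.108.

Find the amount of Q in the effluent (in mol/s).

Yield of M: 1ξ₁ / 315 = 0.108 → ξ₁ = 34.02 mol/s.
Conversion of V: 1ξ₁ + 1ξ₂ = 0.231 × 315 = 72.77 → ξ₂ = 38.74 mol/s.
Outlet amounts (n = n₀ + Σ ν·ξ):
  V: 315 − 1(34.02) − 1(38.74) = 242.2
  R: 1294 − 2(34.02) − 1(38.74) = 1187
  M: 0 + 1(34.02) = 34.02
  Q: 0 + 1(38.74) = 38.74

38.7 mol/s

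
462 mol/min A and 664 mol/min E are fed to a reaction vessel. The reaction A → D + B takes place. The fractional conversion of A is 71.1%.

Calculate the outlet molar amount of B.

328 mol/min

A reacted = 0.711 × 462 = 328.5 mol/min; ν_A = −1, so ξ = 328.5/1 = 328.5 mol/min.
Outlet amounts (n = n₀ + ν ξ):
  A: 462 − 1(328.5) = 133.5
  D: 0 + 1(328.5) = 328.5
  B: 0 + 1(328.5) = 328.5
  E: 664 (inert)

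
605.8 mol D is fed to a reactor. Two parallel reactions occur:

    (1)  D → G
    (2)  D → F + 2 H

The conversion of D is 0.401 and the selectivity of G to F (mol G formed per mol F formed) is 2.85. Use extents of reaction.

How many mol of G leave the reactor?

180 mol

Conversion of D: D consumed = 0.401 × 605.8 = 242.9 mol = 1ξ₁ + 1ξ₂.
Selectivity: 1ξ₁ / (1ξ₂) = 2.85 → ξ₁ = 2.85 ξ₂.
Substitute: (1·2.85 + 1) ξ₂ = 242.9 → ξ₂ = 63.1 mol, ξ₁ = 179.8 mol.
Outlet amounts (n = n₀ + Σ ν·ξ):
  D: 605.8 − 1(179.8) − 1(63.1) = 362.9
  G: 0 + 1(179.8) = 179.8
  F: 0 + 1(63.1) = 63.1
  H: 0 + 2(63.1) = 126.2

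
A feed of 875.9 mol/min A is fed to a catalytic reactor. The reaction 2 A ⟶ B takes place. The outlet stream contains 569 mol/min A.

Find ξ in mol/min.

ξ = 153 mol/min

For A: n = n₀ − 2ξ → 569 = 875.9 − 2ξ, giving ξ = 153.4 mol/min.
Outlet amounts (n = n₀ + ν ξ):
  A: 875.9 − 2(153.4) = 569
  B: 0 + 1(153.4) = 153.4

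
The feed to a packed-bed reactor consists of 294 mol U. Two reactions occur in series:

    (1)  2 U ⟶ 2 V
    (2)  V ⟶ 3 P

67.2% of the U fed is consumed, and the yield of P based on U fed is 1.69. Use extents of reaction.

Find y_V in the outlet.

Conversion of U: U consumed = 2ξ₁ = 0.672 × 294 → ξ₁ = 98.78 mol.
Yield of P: 3ξ₂ / 294 = 1.69 → ξ₂ = 165.6 mol.
Outlet amounts (n = n₀ + Σ ν·ξ):
  U: 294 − 2(98.78) = 96.43
  V: 0 + 2(98.78) − 1(165.6) = 31.95
  P: 0 + 3(165.6) = 496.9
Total out = 625.2 mol; y_V = 31.95 / 625.2 = 0.0511.

0.0511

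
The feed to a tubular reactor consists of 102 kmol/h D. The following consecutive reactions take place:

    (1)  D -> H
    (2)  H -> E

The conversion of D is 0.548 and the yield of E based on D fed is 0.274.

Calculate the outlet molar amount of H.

27.9 kmol/h

Conversion of D: D consumed = 1ξ₁ = 0.548 × 102 → ξ₁ = 55.9 kmol/h.
Yield of E: 1ξ₂ / 102 = 0.274 → ξ₂ = 27.95 kmol/h.
Outlet amounts (n = n₀ + Σ ν·ξ):
  D: 102 − 1(55.9) = 46.1
  H: 0 + 1(55.9) − 1(27.95) = 27.95
  E: 0 + 1(27.95) = 27.95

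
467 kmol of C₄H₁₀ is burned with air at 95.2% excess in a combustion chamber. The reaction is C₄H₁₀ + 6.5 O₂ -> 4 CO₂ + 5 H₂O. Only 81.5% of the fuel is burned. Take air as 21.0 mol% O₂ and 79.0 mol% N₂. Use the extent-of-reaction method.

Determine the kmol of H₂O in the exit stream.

Stoichiometric O₂ = 6.5 × 467 = 3036 kmol; O₂ fed = 3036 × 1.952 = 5925 kmol.
N₂ fed = 5925 × 79/21 = 22290 kmol.
Fuel reacted = 0.815 × 467 → ξ = 380.6 kmol.
Outlet (n = n₀ + ν ξ):
  C₄H₁₀: 467 − 1(380.6) = 86.4
  O₂: 5925 − 6.5(380.6) = 3451
  N₂: 22290 (inert)
  CO₂: 0 + 4(380.6) = 1522
  H₂O: 0 + 5(380.6) = 1903

1900 kmol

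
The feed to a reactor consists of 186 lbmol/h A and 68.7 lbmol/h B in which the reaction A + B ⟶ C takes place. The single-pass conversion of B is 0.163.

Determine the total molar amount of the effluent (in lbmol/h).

B reacted = 0.163 × 68.7 = 11.2 lbmol/h; ν_B = −1, so ξ = 11.2/1 = 11.2 lbmol/h.
Outlet amounts (n = n₀ + ν ξ):
  A: 186 − 1(11.2) = 174.8
  B: 68.7 − 1(11.2) = 57.5
  C: 0 + 1(11.2) = 11.2
Total out = 174.8 + 57.5 + 11.2 = 243.5 lbmol/h.

244 lbmol/h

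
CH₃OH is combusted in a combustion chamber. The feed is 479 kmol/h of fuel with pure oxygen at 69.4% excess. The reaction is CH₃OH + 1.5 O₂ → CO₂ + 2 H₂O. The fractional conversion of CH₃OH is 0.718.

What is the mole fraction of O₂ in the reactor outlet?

0.375

Stoichiometric O₂ = 1.5 × 479 = 718.5 kmol/h; O₂ fed = 718.5 × 1.694 = 1217 kmol/h.
Fuel reacted = 0.718 × 479 → ξ = 343.9 kmol/h.
Outlet (n = n₀ + ν ξ):
  CH₃OH: 479 − 1(343.9) = 135.1
  O₂: 1217 − 1.5(343.9) = 701.3
  CO₂: 0 + 1(343.9) = 343.9
  H₂O: 0 + 2(343.9) = 687.8
Total out = 1868 kmol/h; y_O₂ = 701.3 / 1868 = 0.3754.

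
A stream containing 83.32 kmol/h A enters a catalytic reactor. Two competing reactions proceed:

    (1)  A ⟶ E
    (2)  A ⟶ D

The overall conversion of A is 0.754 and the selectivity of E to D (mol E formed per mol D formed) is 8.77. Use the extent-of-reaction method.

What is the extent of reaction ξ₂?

ξ₂ = 6.43 kmol/h

Conversion of A: A consumed = 0.754 × 83.32 = 62.82 kmol/h = 1ξ₁ + 1ξ₂.
Selectivity: 1ξ₁ / (1ξ₂) = 8.77 → ξ₁ = 8.77 ξ₂.
Substitute: (1·8.77 + 1) ξ₂ = 62.82 → ξ₂ = 6.43 kmol/h, ξ₁ = 56.39 kmol/h.
Outlet amounts (n = n₀ + Σ ν·ξ):
  A: 83.32 − 1(56.39) − 1(6.43) = 20.5
  E: 0 + 1(56.39) = 56.39
  D: 0 + 1(6.43) = 6.43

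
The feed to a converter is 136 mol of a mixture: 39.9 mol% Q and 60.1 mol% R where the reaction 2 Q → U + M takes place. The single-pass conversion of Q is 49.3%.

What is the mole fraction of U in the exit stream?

0.0984

Q reacted = 0.493 × 54.26 = 26.75 mol; ν_Q = −2, so ξ = 26.75/2 = 13.38 mol.
Outlet amounts (n = n₀ + ν ξ):
  Q: 54.26 − 2(13.38) = 27.51
  U: 0 + 1(13.38) = 13.38
  M: 0 + 1(13.38) = 13.38
  R: 81.74 (inert)
Total out = 136 mol; y_U = 13.38 / 136 = 0.09835.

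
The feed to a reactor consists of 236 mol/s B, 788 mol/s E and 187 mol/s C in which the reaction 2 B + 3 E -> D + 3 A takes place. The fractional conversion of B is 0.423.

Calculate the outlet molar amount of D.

B reacted = 0.423 × 236 = 99.83 mol/s; ν_B = −2, so ξ = 99.83/2 = 49.91 mol/s.
Outlet amounts (n = n₀ + ν ξ):
  B: 236 − 2(49.91) = 136.2
  E: 788 − 3(49.91) = 638.3
  D: 0 + 1(49.91) = 49.91
  A: 0 + 3(49.91) = 149.7
  C: 187 (inert)

49.9 mol/s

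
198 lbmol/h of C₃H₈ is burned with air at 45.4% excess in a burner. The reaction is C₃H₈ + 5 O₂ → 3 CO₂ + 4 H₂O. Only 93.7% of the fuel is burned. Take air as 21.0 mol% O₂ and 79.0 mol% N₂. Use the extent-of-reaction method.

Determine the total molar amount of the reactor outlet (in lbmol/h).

7240 lbmol/h

Stoichiometric O₂ = 5 × 198 = 990 lbmol/h; O₂ fed = 990 × 1.454 = 1439 lbmol/h.
N₂ fed = 1439 × 79/21 = 5415 lbmol/h.
Fuel reacted = 0.937 × 198 → ξ = 185.5 lbmol/h.
Outlet (n = n₀ + ν ξ):
  C₃H₈: 198 − 1(185.5) = 12.47
  O₂: 1439 − 5(185.5) = 511.8
  N₂: 5415 (inert)
  CO₂: 0 + 3(185.5) = 556.6
  H₂O: 0 + 4(185.5) = 742.1
Total out = 12.47 + 511.8 + 5415 + 556.6 + 742.1 = 7238 lbmol/h.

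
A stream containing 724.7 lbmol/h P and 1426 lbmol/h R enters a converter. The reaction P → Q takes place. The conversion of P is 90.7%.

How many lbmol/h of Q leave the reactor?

657 lbmol/h

P reacted = 0.907 × 724.7 = 657.3 lbmol/h; ν_P = −1, so ξ = 657.3/1 = 657.3 lbmol/h.
Outlet amounts (n = n₀ + ν ξ):
  P: 724.7 − 1(657.3) = 67.4
  Q: 0 + 1(657.3) = 657.3
  R: 1426 (inert)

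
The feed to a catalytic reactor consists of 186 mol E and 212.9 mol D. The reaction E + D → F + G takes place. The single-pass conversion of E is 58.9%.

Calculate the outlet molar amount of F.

110 mol

E reacted = 0.589 × 186 = 109.6 mol; ν_E = −1, so ξ = 109.6/1 = 109.6 mol.
Outlet amounts (n = n₀ + ν ξ):
  E: 186 − 1(109.6) = 76.45
  D: 212.9 − 1(109.6) = 103.3
  F: 0 + 1(109.6) = 109.6
  G: 0 + 1(109.6) = 109.6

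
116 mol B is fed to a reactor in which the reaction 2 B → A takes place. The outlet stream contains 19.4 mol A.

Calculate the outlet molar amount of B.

77.2 mol

For A: n = n₀ + 1ξ → 19.4 = 0 + 1ξ, giving ξ = 19.4 mol.
Outlet amounts (n = n₀ + ν ξ):
  B: 116 − 2(19.4) = 77.2
  A: 0 + 1(19.4) = 19.4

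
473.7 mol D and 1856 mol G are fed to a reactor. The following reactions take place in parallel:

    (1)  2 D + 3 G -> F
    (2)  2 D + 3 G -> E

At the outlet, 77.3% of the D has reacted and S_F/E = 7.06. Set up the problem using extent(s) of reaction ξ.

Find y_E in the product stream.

Conversion of D: D consumed = 0.773 × 473.7 = 366.2 mol = 2ξ₁ + 2ξ₂.
Selectivity: 1ξ₁ / (1ξ₂) = 7.06 → ξ₁ = 7.06 ξ₂.
Substitute: (2·7.06 + 2) ξ₂ = 366.2 → ξ₂ = 22.72 mol, ξ₁ = 160.4 mol.
Outlet amounts (n = n₀ + Σ ν·ξ):
  D: 473.7 − 2(160.4) − 2(22.72) = 107.5
  G: 1856 − 3(160.4) − 3(22.72) = 1307
  F: 0 + 1(160.4) = 160.4
  E: 0 + 1(22.72) = 22.72
Total out = 1597 mol; y_E = 22.72 / 1597 = 0.01422.

0.0142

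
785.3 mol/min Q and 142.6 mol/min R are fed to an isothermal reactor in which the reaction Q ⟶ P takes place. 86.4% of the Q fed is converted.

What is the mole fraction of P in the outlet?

Q reacted = 0.864 × 785.3 = 678.5 mol/min; ν_Q = −1, so ξ = 678.5/1 = 678.5 mol/min.
Outlet amounts (n = n₀ + ν ξ):
  Q: 785.3 − 1(678.5) = 106.8
  P: 0 + 1(678.5) = 678.5
  R: 142.6 (inert)
Total out = 927.9 mol/min; y_P = 678.5 / 927.9 = 0.7312.

0.731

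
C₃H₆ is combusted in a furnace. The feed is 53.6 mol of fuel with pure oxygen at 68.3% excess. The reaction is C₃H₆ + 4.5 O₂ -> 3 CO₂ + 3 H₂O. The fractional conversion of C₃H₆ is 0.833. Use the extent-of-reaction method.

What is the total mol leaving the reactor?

Stoichiometric O₂ = 4.5 × 53.6 = 241.2 mol; O₂ fed = 241.2 × 1.683 = 405.9 mol.
Fuel reacted = 0.833 × 53.6 → ξ = 44.65 mol.
Outlet (n = n₀ + ν ξ):
  C₃H₆: 53.6 − 1(44.65) = 8.951
  O₂: 405.9 − 4.5(44.65) = 205
  CO₂: 0 + 3(44.65) = 133.9
  H₂O: 0 + 3(44.65) = 133.9
Total out = 8.951 + 205 + 133.9 + 133.9 = 481.9 mol.

482 mol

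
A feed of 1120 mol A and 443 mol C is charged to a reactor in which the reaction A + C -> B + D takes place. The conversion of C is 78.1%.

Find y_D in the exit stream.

C reacted = 0.781 × 443 = 346 mol; ν_C = −1, so ξ = 346/1 = 346 mol.
Outlet amounts (n = n₀ + ν ξ):
  A: 1120 − 1(346) = 774
  C: 443 − 1(346) = 97.02
  B: 0 + 1(346) = 346
  D: 0 + 1(346) = 346
Total out = 1563 mol; y_D = 346 / 1563 = 0.2214.

0.221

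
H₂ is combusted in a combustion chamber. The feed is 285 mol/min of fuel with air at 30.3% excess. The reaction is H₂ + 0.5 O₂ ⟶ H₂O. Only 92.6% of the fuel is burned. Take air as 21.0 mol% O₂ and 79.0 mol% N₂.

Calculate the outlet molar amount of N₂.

Stoichiometric O₂ = 0.5 × 285 = 142.5 mol/min; O₂ fed = 142.5 × 1.303 = 185.7 mol/min.
N₂ fed = 185.7 × 79/21 = 698.5 mol/min.
Fuel reacted = 0.926 × 285 → ξ = 263.9 mol/min.
Outlet (n = n₀ + ν ξ):
  H₂: 285 − 1(263.9) = 21.09
  O₂: 185.7 − 0.5(263.9) = 53.72
  N₂: 698.5 (inert)
  H₂O: 0 + 1(263.9) = 263.9

699 mol/min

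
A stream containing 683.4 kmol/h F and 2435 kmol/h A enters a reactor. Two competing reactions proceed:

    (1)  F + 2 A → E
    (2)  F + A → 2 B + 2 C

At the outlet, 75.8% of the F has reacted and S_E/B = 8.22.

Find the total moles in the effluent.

Conversion of F: F consumed = 0.758 × 683.4 = 518 kmol/h = 1ξ₁ + 1ξ₂.
Selectivity: 1ξ₁ / (2ξ₂) = 8.22 → ξ₁ = 16.44 ξ₂.
Substitute: (1·16.44 + 1) ξ₂ = 518 → ξ₂ = 29.7 kmol/h, ξ₁ = 488.3 kmol/h.
Outlet amounts (n = n₀ + Σ ν·ξ):
  F: 683.4 − 1(488.3) − 1(29.7) = 165.4
  A: 2435 − 2(488.3) − 1(29.7) = 1429
  E: 0 + 1(488.3) = 488.3
  B: 0 + 2(29.7) = 59.41
  C: 0 + 2(29.7) = 59.41
Total out = 165.4 + 1429 + 488.3 + 59.41 + 59.41 = 2201 kmol/h.

2200 kmol/h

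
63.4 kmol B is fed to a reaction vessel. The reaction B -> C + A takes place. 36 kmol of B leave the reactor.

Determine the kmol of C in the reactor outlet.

27.4 kmol

For B: n = n₀ − 1ξ → 36 = 63.4 − 1ξ, giving ξ = 27.4 kmol.
Outlet amounts (n = n₀ + ν ξ):
  B: 63.4 − 1(27.4) = 36
  C: 0 + 1(27.4) = 27.4
  A: 0 + 1(27.4) = 27.4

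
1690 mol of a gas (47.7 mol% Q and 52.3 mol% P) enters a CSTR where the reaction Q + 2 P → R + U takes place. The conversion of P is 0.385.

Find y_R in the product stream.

P reacted = 0.385 × 883.9 = 340.3 mol; ν_P = −2, so ξ = 340.3/2 = 170.1 mol.
Outlet amounts (n = n₀ + ν ξ):
  Q: 806.1 − 1(170.1) = 636
  P: 883.9 − 2(170.1) = 543.6
  R: 0 + 1(170.1) = 170.1
  U: 0 + 1(170.1) = 170.1
Total out = 1520 mol; y_R = 170.1 / 1520 = 0.1119.

0.112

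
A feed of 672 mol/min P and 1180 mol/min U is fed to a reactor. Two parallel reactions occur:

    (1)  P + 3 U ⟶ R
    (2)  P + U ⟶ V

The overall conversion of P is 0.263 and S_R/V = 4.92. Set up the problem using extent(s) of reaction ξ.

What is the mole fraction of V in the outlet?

0.0216

Conversion of P: P consumed = 0.263 × 672 = 176.7 mol/min = 1ξ₁ + 1ξ₂.
Selectivity: 1ξ₁ / (1ξ₂) = 4.92 → ξ₁ = 4.92 ξ₂.
Substitute: (1·4.92 + 1) ξ₂ = 176.7 → ξ₂ = 29.85 mol/min, ξ₁ = 146.9 mol/min.
Outlet amounts (n = n₀ + Σ ν·ξ):
  P: 672 − 1(146.9) − 1(29.85) = 495.3
  U: 1180 − 3(146.9) − 1(29.85) = 709.5
  R: 0 + 1(146.9) = 146.9
  V: 0 + 1(29.85) = 29.85
Total out = 1382 mol/min; y_V = 29.85 / 1382 = 0.02161.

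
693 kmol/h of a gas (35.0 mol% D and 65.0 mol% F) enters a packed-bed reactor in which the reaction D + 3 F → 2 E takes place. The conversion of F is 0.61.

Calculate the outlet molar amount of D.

151 kmol/h

F reacted = 0.61 × 450.4 = 274.8 kmol/h; ν_F = −3, so ξ = 274.8/3 = 91.59 kmol/h.
Outlet amounts (n = n₀ + ν ξ):
  D: 242.6 − 1(91.59) = 151
  F: 450.4 − 3(91.59) = 175.7
  E: 0 + 2(91.59) = 183.2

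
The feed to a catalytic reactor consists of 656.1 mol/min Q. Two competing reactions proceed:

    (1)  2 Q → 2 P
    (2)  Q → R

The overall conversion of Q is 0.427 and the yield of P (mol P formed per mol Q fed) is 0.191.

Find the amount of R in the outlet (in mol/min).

155 mol/min

Yield of P: 2ξ₁ / 656.1 = 0.191 → ξ₁ = 62.66 mol/min.
Conversion of Q: 2ξ₁ + 1ξ₂ = 0.427 × 656.1 = 280.2 → ξ₂ = 154.8 mol/min.
Outlet amounts (n = n₀ + Σ ν·ξ):
  Q: 656.1 − 2(62.66) − 1(154.8) = 375.9
  P: 0 + 2(62.66) = 125.3
  R: 0 + 1(154.8) = 154.8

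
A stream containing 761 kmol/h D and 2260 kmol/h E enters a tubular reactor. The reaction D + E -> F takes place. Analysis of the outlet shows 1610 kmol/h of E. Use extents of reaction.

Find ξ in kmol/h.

For E: n = n₀ − 1ξ → 1610 = 2260 − 1ξ, giving ξ = 650 kmol/h.
Outlet amounts (n = n₀ + ν ξ):
  D: 761 − 1(650) = 111
  E: 2260 − 1(650) = 1610
  F: 0 + 1(650) = 650

ξ = 650 kmol/h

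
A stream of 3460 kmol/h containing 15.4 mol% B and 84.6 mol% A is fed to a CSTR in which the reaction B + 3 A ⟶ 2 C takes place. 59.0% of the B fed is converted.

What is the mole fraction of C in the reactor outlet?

0.222

B reacted = 0.59 × 532.8 = 314.4 kmol/h; ν_B = −1, so ξ = 314.4/1 = 314.4 kmol/h.
Outlet amounts (n = n₀ + ν ξ):
  B: 532.8 − 1(314.4) = 218.5
  A: 2927 − 3(314.4) = 1984
  C: 0 + 2(314.4) = 628.8
Total out = 2831 kmol/h; y_C = 628.8 / 2831 = 0.2221.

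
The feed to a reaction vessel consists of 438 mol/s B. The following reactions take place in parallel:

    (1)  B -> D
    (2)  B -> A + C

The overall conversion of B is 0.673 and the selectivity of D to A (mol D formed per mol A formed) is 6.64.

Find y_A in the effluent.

0.081

Conversion of B: B consumed = 0.673 × 438 = 294.8 mol/s = 1ξ₁ + 1ξ₂.
Selectivity: 1ξ₁ / (1ξ₂) = 6.64 → ξ₁ = 6.64 ξ₂.
Substitute: (1·6.64 + 1) ξ₂ = 294.8 → ξ₂ = 38.58 mol/s, ξ₁ = 256.2 mol/s.
Outlet amounts (n = n₀ + Σ ν·ξ):
  B: 438 − 1(256.2) − 1(38.58) = 143.2
  D: 0 + 1(256.2) = 256.2
  A: 0 + 1(38.58) = 38.58
  C: 0 + 1(38.58) = 38.58
Total out = 476.6 mol/s; y_A = 38.58 / 476.6 = 0.08096.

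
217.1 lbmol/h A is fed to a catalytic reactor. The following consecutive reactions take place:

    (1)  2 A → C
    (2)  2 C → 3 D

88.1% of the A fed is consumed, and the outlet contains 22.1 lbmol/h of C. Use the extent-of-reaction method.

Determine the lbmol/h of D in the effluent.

110 lbmol/h

Conversion of A: A consumed = 2ξ₁ = 0.881 × 217.1 → ξ₁ = 95.63 lbmol/h.
C balance: n_C = 0 + 1ξ₁ − 2ξ₂ = 22.1 → ξ₂ = (1·95.63 − 22.1)/2 = 36.77 lbmol/h.
Outlet amounts (n = n₀ + Σ ν·ξ):
  A: 217.1 − 2(95.63) = 25.83
  C: 0 + 1(95.63) − 2(36.77) = 22.1
  D: 0 + 3(36.77) = 110.3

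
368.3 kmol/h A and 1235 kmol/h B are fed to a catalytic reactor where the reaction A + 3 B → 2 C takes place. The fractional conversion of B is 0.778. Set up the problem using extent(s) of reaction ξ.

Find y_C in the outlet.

0.665

B reacted = 0.778 × 1235 = 960.8 kmol/h; ν_B = −3, so ξ = 960.8/3 = 320.3 kmol/h.
Outlet amounts (n = n₀ + ν ξ):
  A: 368.3 − 1(320.3) = 48.02
  B: 1235 − 3(320.3) = 274.2
  C: 0 + 2(320.3) = 640.6
Total out = 962.7 kmol/h; y_C = 640.6 / 962.7 = 0.6653.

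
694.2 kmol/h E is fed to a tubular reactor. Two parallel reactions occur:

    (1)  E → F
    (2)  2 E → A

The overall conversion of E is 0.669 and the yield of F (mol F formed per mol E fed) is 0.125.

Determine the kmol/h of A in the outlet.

Yield of F: 1ξ₁ / 694.2 = 0.125 → ξ₁ = 86.78 kmol/h.
Conversion of E: 1ξ₁ + 2ξ₂ = 0.669 × 694.2 = 464.4 → ξ₂ = 188.8 kmol/h.
Outlet amounts (n = n₀ + Σ ν·ξ):
  E: 694.2 − 1(86.78) − 2(188.8) = 229.8
  F: 0 + 1(86.78) = 86.78
  A: 0 + 1(188.8) = 188.8

189 kmol/h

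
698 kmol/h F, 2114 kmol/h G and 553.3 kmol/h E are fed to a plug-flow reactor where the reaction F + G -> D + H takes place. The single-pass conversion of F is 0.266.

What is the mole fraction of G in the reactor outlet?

0.573

F reacted = 0.266 × 698 = 185.7 kmol/h; ν_F = −1, so ξ = 185.7/1 = 185.7 kmol/h.
Outlet amounts (n = n₀ + ν ξ):
  F: 698 − 1(185.7) = 512.3
  G: 2114 − 1(185.7) = 1928
  D: 0 + 1(185.7) = 185.7
  H: 0 + 1(185.7) = 185.7
  E: 553.3 (inert)
Total out = 3365 kmol/h; y_G = 1928 / 3365 = 0.573.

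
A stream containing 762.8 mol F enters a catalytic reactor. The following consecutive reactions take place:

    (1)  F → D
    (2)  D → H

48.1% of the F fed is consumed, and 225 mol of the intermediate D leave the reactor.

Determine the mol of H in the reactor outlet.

142 mol

Conversion of F: F consumed = 1ξ₁ = 0.481 × 762.8 → ξ₁ = 366.9 mol.
D balance: n_D = 0 + 1ξ₁ − 1ξ₂ = 225 → ξ₂ = (1·366.9 − 225)/1 = 141.9 mol.
Outlet amounts (n = n₀ + Σ ν·ξ):
  F: 762.8 − 1(366.9) = 395.9
  D: 0 + 1(366.9) − 1(141.9) = 225
  H: 0 + 1(141.9) = 141.9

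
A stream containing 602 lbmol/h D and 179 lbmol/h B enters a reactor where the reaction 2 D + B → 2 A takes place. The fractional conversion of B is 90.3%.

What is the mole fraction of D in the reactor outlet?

B reacted = 0.903 × 179 = 161.6 lbmol/h; ν_B = −1, so ξ = 161.6/1 = 161.6 lbmol/h.
Outlet amounts (n = n₀ + ν ξ):
  D: 602 − 2(161.6) = 278.7
  B: 179 − 1(161.6) = 17.36
  A: 0 + 2(161.6) = 323.3
Total out = 619.4 lbmol/h; y_D = 278.7 / 619.4 = 0.45.

0.45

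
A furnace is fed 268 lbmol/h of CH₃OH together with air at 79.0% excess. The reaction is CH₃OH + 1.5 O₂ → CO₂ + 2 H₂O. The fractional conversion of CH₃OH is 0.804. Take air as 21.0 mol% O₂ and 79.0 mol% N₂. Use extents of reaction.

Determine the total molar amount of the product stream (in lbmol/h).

Stoichiometric O₂ = 1.5 × 268 = 402 lbmol/h; O₂ fed = 402 × 1.790 = 719.6 lbmol/h.
N₂ fed = 719.6 × 79/21 = 2707 lbmol/h.
Fuel reacted = 0.804 × 268 → ξ = 215.5 lbmol/h.
Outlet (n = n₀ + ν ξ):
  CH₃OH: 268 − 1(215.5) = 52.53
  O₂: 719.6 − 1.5(215.5) = 396.4
  N₂: 2707 (inert)
  CO₂: 0 + 1(215.5) = 215.5
  H₂O: 0 + 2(215.5) = 430.9
Total out = 52.53 + 396.4 + 2707 + 215.5 + 430.9 = 3802 lbmol/h.

3800 lbmol/h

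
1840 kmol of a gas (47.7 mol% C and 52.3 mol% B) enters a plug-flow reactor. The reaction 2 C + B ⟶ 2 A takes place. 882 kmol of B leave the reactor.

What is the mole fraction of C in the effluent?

0.407

For B: n = n₀ − 1ξ → 882 = 962.3 − 1ξ, giving ξ = 80.32 kmol.
Outlet amounts (n = n₀ + ν ξ):
  C: 877.7 − 2(80.32) = 717
  B: 962.3 − 1(80.32) = 882
  A: 0 + 2(80.32) = 160.6
Total out = 1760 kmol; y_C = 717 / 1760 = 0.4075.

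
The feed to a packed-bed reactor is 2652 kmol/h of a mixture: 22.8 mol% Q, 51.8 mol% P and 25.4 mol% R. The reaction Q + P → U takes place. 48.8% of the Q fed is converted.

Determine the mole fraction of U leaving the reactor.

0.125

Q reacted = 0.488 × 604.7 = 295.1 kmol/h; ν_Q = −1, so ξ = 295.1/1 = 295.1 kmol/h.
Outlet amounts (n = n₀ + ν ξ):
  Q: 604.7 − 1(295.1) = 309.6
  P: 1374 − 1(295.1) = 1079
  U: 0 + 1(295.1) = 295.1
  R: 673.6 (inert)
Total out = 2357 kmol/h; y_U = 295.1 / 2357 = 0.1252.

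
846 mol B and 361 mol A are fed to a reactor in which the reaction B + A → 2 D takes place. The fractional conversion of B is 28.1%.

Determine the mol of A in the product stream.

123 mol

B reacted = 0.281 × 846 = 237.7 mol; ν_B = −1, so ξ = 237.7/1 = 237.7 mol.
Outlet amounts (n = n₀ + ν ξ):
  B: 846 − 1(237.7) = 608.3
  A: 361 − 1(237.7) = 123.3
  D: 0 + 2(237.7) = 475.5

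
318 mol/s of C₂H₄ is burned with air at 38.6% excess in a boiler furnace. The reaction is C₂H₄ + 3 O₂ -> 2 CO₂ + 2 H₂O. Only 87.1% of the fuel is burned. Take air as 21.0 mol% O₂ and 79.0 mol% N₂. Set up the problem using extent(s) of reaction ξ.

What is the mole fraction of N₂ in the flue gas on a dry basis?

0.821

Stoichiometric O₂ = 3 × 318 = 954 mol/s; O₂ fed = 954 × 1.386 = 1322 mol/s.
N₂ fed = 1322 × 79/21 = 4974 mol/s.
Fuel reacted = 0.871 × 318 → ξ = 277 mol/s.
Outlet (n = n₀ + ν ξ):
  C₂H₄: 318 − 1(277) = 41.02
  O₂: 1322 − 3(277) = 491.3
  N₂: 4974 (inert)
  CO₂: 0 + 2(277) = 554
  H₂O: 0 + 2(277) = 554
Dry total = 6060 mol/s; y_N₂ (dry) = 4974 / 6060 = 0.8208.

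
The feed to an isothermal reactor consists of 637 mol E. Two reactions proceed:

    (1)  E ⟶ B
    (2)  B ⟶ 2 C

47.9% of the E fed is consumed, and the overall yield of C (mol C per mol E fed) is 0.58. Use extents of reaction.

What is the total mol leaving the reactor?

822 mol

Conversion of E: E consumed = 1ξ₁ = 0.479 × 637 → ξ₁ = 305.1 mol.
Yield of C: 2ξ₂ / 637 = 0.58 → ξ₂ = 184.7 mol.
Outlet amounts (n = n₀ + Σ ν·ξ):
  E: 637 − 1(305.1) = 331.9
  B: 0 + 1(305.1) − 1(184.7) = 120.4
  C: 0 + 2(184.7) = 369.5
Total out = 331.9 + 120.4 + 369.5 = 821.7 mol.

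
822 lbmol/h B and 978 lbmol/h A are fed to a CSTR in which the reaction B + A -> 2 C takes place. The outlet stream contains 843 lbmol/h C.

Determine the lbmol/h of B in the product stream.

For C: n = n₀ + 2ξ → 843 = 0 + 2ξ, giving ξ = 421.5 lbmol/h.
Outlet amounts (n = n₀ + ν ξ):
  B: 822 − 1(421.5) = 400.5
  A: 978 − 1(421.5) = 556.5
  C: 0 + 2(421.5) = 843

400 lbmol/h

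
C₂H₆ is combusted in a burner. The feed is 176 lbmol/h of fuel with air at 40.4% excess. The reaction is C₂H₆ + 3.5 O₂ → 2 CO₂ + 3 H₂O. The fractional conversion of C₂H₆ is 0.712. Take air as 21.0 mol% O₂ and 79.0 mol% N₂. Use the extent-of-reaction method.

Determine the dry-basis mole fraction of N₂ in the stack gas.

Stoichiometric O₂ = 3.5 × 176 = 616 lbmol/h; O₂ fed = 616 × 1.404 = 864.9 lbmol/h.
N₂ fed = 864.9 × 79/21 = 3254 lbmol/h.
Fuel reacted = 0.712 × 176 → ξ = 125.3 lbmol/h.
Outlet (n = n₀ + ν ξ):
  C₂H₆: 176 − 1(125.3) = 50.69
  O₂: 864.9 − 3.5(125.3) = 426.3
  N₂: 3254 (inert)
  CO₂: 0 + 2(125.3) = 250.6
  H₂O: 0 + 3(125.3) = 375.9
Dry total = 3981 lbmol/h; y_N₂ (dry) = 3254 / 3981 = 0.8172.

0.817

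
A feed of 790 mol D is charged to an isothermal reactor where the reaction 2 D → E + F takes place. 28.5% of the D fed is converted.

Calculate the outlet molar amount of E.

D reacted = 0.285 × 790 = 225.1 mol; ν_D = −2, so ξ = 225.1/2 = 112.6 mol.
Outlet amounts (n = n₀ + ν ξ):
  D: 790 − 2(112.6) = 564.9
  E: 0 + 1(112.6) = 112.6
  F: 0 + 1(112.6) = 112.6

113 mol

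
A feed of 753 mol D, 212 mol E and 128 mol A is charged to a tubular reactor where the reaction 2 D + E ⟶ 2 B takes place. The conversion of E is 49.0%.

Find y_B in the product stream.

E reacted = 0.49 × 212 = 103.9 mol; ν_E = −1, so ξ = 103.9/1 = 103.9 mol.
Outlet amounts (n = n₀ + ν ξ):
  D: 753 − 2(103.9) = 545.2
  E: 212 − 1(103.9) = 108.1
  B: 0 + 2(103.9) = 207.8
  A: 128 (inert)
Total out = 989.1 mol; y_B = 207.8 / 989.1 = 0.21.

0.21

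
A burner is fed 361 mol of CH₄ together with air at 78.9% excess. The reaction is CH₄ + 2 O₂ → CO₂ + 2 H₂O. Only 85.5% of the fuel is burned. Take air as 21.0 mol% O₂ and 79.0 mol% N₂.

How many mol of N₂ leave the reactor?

4860 mol

Stoichiometric O₂ = 2 × 361 = 722 mol; O₂ fed = 722 × 1.789 = 1292 mol.
N₂ fed = 1292 × 79/21 = 4859 mol.
Fuel reacted = 0.855 × 361 → ξ = 308.7 mol.
Outlet (n = n₀ + ν ξ):
  CH₄: 361 − 1(308.7) = 52.35
  O₂: 1292 − 2(308.7) = 674.3
  N₂: 4859 (inert)
  CO₂: 0 + 1(308.7) = 308.7
  H₂O: 0 + 2(308.7) = 617.3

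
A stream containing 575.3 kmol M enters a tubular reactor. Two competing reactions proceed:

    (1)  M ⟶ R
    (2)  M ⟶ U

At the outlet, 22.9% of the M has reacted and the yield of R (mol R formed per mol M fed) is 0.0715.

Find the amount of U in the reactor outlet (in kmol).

Yield of R: 1ξ₁ / 575.3 = 0.0715 → ξ₁ = 41.13 kmol.
Conversion of M: 1ξ₁ + 1ξ₂ = 0.229 × 575.3 = 131.7 → ξ₂ = 90.61 kmol.
Outlet amounts (n = n₀ + Σ ν·ξ):
  M: 575.3 − 1(41.13) − 1(90.61) = 443.6
  R: 0 + 1(41.13) = 41.13
  U: 0 + 1(90.61) = 90.61

90.6 kmol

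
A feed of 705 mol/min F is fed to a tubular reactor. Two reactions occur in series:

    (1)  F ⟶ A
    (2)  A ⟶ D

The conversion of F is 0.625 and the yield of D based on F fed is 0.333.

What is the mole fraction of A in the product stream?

0.292

Conversion of F: F consumed = 1ξ₁ = 0.625 × 705 → ξ₁ = 440.6 mol/min.
Yield of D: 1ξ₂ / 705 = 0.333 → ξ₂ = 234.8 mol/min.
Outlet amounts (n = n₀ + Σ ν·ξ):
  F: 705 − 1(440.6) = 264.4
  A: 0 + 1(440.6) − 1(234.8) = 205.9
  D: 0 + 1(234.8) = 234.8
Total out = 705 mol/min; y_A = 205.9 / 705 = 0.292.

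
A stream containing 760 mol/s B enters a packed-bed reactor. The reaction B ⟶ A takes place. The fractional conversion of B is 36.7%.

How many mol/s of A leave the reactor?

B reacted = 0.367 × 760 = 278.9 mol/s; ν_B = −1, so ξ = 278.9/1 = 278.9 mol/s.
Outlet amounts (n = n₀ + ν ξ):
  B: 760 − 1(278.9) = 481.1
  A: 0 + 1(278.9) = 278.9

279 mol/s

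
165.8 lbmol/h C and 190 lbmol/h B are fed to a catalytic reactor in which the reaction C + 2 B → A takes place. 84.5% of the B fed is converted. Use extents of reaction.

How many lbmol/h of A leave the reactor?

B reacted = 0.845 × 190 = 160.5 lbmol/h; ν_B = −2, so ξ = 160.5/2 = 80.27 lbmol/h.
Outlet amounts (n = n₀ + ν ξ):
  C: 165.8 − 1(80.27) = 85.53
  B: 190 − 2(80.27) = 29.45
  A: 0 + 1(80.27) = 80.27

80.3 lbmol/h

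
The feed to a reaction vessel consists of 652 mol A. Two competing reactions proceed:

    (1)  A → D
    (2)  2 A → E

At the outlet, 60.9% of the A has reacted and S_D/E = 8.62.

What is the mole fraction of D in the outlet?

Conversion of A: A consumed = 0.609 × 652 = 397.1 mol = 1ξ₁ + 2ξ₂.
Selectivity: 1ξ₁ / (1ξ₂) = 8.62 → ξ₁ = 8.62 ξ₂.
Substitute: (1·8.62 + 2) ξ₂ = 397.1 → ξ₂ = 37.39 mol, ξ₁ = 322.3 mol.
Outlet amounts (n = n₀ + Σ ν·ξ):
  A: 652 − 1(322.3) − 2(37.39) = 254.9
  D: 0 + 1(322.3) = 322.3
  E: 0 + 1(37.39) = 37.39
Total out = 614.6 mol; y_D = 322.3 / 614.6 = 0.5244.

0.524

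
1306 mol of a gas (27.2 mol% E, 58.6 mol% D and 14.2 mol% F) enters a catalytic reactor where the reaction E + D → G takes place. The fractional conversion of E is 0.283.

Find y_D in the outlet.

0.551

E reacted = 0.283 × 355.2 = 100.5 mol; ν_E = −1, so ξ = 100.5/1 = 100.5 mol.
Outlet amounts (n = n₀ + ν ξ):
  E: 355.2 − 1(100.5) = 254.7
  D: 765.3 − 1(100.5) = 664.8
  G: 0 + 1(100.5) = 100.5
  F: 185.5 (inert)
Total out = 1205 mol; y_D = 664.8 / 1205 = 0.5515.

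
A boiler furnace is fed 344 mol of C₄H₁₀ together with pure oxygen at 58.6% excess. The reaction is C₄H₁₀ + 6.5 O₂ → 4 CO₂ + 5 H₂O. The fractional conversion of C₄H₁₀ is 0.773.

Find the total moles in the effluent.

Stoichiometric O₂ = 6.5 × 344 = 2236 mol; O₂ fed = 2236 × 1.586 = 3546 mol.
Fuel reacted = 0.773 × 344 → ξ = 265.9 mol.
Outlet (n = n₀ + ν ξ):
  C₄H₁₀: 344 − 1(265.9) = 78.09
  O₂: 3546 − 6.5(265.9) = 1818
  CO₂: 0 + 4(265.9) = 1064
  H₂O: 0 + 5(265.9) = 1330
Total out = 78.09 + 1818 + 1064 + 1330 = 4289 mol.

4290 mol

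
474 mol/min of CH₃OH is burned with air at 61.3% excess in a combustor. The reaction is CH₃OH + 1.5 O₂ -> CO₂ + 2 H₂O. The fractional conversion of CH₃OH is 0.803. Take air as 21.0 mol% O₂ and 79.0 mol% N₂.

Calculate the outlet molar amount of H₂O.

761 mol/min

Stoichiometric O₂ = 1.5 × 474 = 711 mol/min; O₂ fed = 711 × 1.613 = 1147 mol/min.
N₂ fed = 1147 × 79/21 = 4314 mol/min.
Fuel reacted = 0.803 × 474 → ξ = 380.6 mol/min.
Outlet (n = n₀ + ν ξ):
  CH₃OH: 474 − 1(380.6) = 93.38
  O₂: 1147 − 1.5(380.6) = 575.9
  N₂: 4314 (inert)
  CO₂: 0 + 1(380.6) = 380.6
  H₂O: 0 + 2(380.6) = 761.2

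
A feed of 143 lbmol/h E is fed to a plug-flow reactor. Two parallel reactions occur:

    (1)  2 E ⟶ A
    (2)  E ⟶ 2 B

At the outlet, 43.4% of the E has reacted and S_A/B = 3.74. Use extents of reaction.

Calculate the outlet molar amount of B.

Conversion of E: E consumed = 0.434 × 143 = 62.06 lbmol/h = 2ξ₁ + 1ξ₂.
Selectivity: 1ξ₁ / (2ξ₂) = 3.74 → ξ₁ = 7.48 ξ₂.
Substitute: (2·7.48 + 1) ξ₂ = 62.06 → ξ₂ = 3.889 lbmol/h, ξ₁ = 29.09 lbmol/h.
Outlet amounts (n = n₀ + Σ ν·ξ):
  E: 143 − 2(29.09) − 1(3.889) = 80.94
  A: 0 + 1(29.09) = 29.09
  B: 0 + 2(3.889) = 7.777

7.78 lbmol/h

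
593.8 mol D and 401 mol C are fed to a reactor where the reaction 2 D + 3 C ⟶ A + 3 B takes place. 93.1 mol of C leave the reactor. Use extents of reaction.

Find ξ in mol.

For C: n = n₀ − 3ξ → 93.1 = 401 − 3ξ, giving ξ = 102.6 mol.
Outlet amounts (n = n₀ + ν ξ):
  D: 593.8 − 2(102.6) = 388.5
  C: 401 − 3(102.6) = 93.1
  A: 0 + 1(102.6) = 102.6
  B: 0 + 3(102.6) = 307.9

ξ = 103 mol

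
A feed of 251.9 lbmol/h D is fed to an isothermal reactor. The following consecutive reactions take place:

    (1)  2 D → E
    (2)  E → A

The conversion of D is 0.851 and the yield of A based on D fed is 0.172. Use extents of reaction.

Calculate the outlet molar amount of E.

63.9 lbmol/h

Conversion of D: D consumed = 2ξ₁ = 0.851 × 251.9 → ξ₁ = 107.2 lbmol/h.
Yield of A: 1ξ₂ / 251.9 = 0.172 → ξ₂ = 43.33 lbmol/h.
Outlet amounts (n = n₀ + Σ ν·ξ):
  D: 251.9 − 2(107.2) = 37.53
  E: 0 + 1(107.2) − 1(43.33) = 63.86
  A: 0 + 1(43.33) = 43.33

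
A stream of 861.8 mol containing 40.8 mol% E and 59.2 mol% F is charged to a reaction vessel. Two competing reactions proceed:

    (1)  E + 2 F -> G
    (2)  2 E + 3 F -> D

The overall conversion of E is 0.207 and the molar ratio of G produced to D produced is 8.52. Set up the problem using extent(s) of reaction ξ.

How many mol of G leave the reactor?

58.9 mol

Conversion of E: E consumed = 0.207 × 351.6 = 72.78 mol = 1ξ₁ + 2ξ₂.
Selectivity: 1ξ₁ / (1ξ₂) = 8.52 → ξ₁ = 8.52 ξ₂.
Substitute: (1·8.52 + 2) ξ₂ = 72.78 → ξ₂ = 6.919 mol, ξ₁ = 58.95 mol.
Outlet amounts (n = n₀ + Σ ν·ξ):
  E: 351.6 − 1(58.95) − 2(6.919) = 278.8
  F: 510.2 − 2(58.95) − 3(6.919) = 371.5
  G: 0 + 1(58.95) = 58.95
  D: 0 + 1(6.919) = 6.919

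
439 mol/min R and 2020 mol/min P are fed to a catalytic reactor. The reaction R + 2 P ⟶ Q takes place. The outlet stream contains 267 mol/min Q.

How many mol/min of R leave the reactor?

172 mol/min

For Q: n = n₀ + 1ξ → 267 = 0 + 1ξ, giving ξ = 267 mol/min.
Outlet amounts (n = n₀ + ν ξ):
  R: 439 − 1(267) = 172
  P: 2020 − 2(267) = 1486
  Q: 0 + 1(267) = 267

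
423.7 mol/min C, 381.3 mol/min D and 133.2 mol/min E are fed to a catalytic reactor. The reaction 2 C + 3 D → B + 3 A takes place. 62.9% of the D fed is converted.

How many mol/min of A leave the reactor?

240 mol/min

D reacted = 0.629 × 381.3 = 239.8 mol/min; ν_D = −3, so ξ = 239.8/3 = 79.95 mol/min.
Outlet amounts (n = n₀ + ν ξ):
  C: 423.7 − 2(79.95) = 263.8
  D: 381.3 − 3(79.95) = 141.5
  B: 0 + 1(79.95) = 79.95
  A: 0 + 3(79.95) = 239.8
  E: 133.2 (inert)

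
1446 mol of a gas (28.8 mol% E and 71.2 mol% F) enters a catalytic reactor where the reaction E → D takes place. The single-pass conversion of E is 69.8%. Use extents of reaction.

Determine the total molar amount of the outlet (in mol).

E reacted = 0.698 × 416.4 = 290.7 mol; ν_E = −1, so ξ = 290.7/1 = 290.7 mol.
Outlet amounts (n = n₀ + ν ξ):
  E: 416.4 − 1(290.7) = 125.8
  D: 0 + 1(290.7) = 290.7
  F: 1030 (inert)
Total out = 125.8 + 290.7 + 1030 = 1446 mol.

1450 mol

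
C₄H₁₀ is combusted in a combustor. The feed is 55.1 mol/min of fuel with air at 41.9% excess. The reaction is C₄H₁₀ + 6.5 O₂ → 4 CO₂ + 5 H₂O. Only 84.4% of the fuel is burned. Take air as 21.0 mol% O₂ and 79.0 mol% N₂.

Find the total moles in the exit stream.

2540 mol/min

Stoichiometric O₂ = 6.5 × 55.1 = 358.2 mol/min; O₂ fed = 358.2 × 1.419 = 508.2 mol/min.
N₂ fed = 508.2 × 79/21 = 1912 mol/min.
Fuel reacted = 0.844 × 55.1 → ξ = 46.5 mol/min.
Outlet (n = n₀ + ν ξ):
  C₄H₁₀: 55.1 − 1(46.5) = 8.596
  O₂: 508.2 − 6.5(46.5) = 205.9
  N₂: 1912 (inert)
  CO₂: 0 + 4(46.5) = 186
  H₂O: 0 + 5(46.5) = 232.5
Total out = 8.596 + 205.9 + 1912 + 186 + 232.5 = 2545 mol/min.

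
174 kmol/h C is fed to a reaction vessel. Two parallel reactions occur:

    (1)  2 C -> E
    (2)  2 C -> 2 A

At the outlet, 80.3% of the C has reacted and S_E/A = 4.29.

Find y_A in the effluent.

Conversion of C: C consumed = 0.803 × 174 = 139.7 kmol/h = 2ξ₁ + 2ξ₂.
Selectivity: 1ξ₁ / (2ξ₂) = 4.29 → ξ₁ = 8.58 ξ₂.
Substitute: (2·8.58 + 2) ξ₂ = 139.7 → ξ₂ = 7.292 kmol/h, ξ₁ = 62.57 kmol/h.
Outlet amounts (n = n₀ + Σ ν·ξ):
  C: 174 − 2(62.57) − 2(7.292) = 34.28
  E: 0 + 1(62.57) = 62.57
  A: 0 + 2(7.292) = 14.58
Total out = 111.4 kmol/h; y_A = 14.58 / 111.4 = 0.1309.

0.131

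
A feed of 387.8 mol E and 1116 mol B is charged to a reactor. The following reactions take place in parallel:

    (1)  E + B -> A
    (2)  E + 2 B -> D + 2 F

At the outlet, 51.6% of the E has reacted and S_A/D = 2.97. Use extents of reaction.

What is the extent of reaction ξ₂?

ξ₂ = 50.4 mol

Conversion of E: E consumed = 0.516 × 387.8 = 200.1 mol = 1ξ₁ + 1ξ₂.
Selectivity: 1ξ₁ / (1ξ₂) = 2.97 → ξ₁ = 2.97 ξ₂.
Substitute: (1·2.97 + 1) ξ₂ = 200.1 → ξ₂ = 50.4 mol, ξ₁ = 149.7 mol.
Outlet amounts (n = n₀ + Σ ν·ξ):
  E: 387.8 − 1(149.7) − 1(50.4) = 187.7
  B: 1116 − 1(149.7) − 2(50.4) = 865.5
  A: 0 + 1(149.7) = 149.7
  D: 0 + 1(50.4) = 50.4
  F: 0 + 2(50.4) = 100.8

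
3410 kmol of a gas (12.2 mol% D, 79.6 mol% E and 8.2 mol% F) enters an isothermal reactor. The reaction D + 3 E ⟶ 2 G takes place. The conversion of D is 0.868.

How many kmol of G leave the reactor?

722 kmol

D reacted = 0.868 × 416 = 361.1 kmol; ν_D = −1, so ξ = 361.1/1 = 361.1 kmol.
Outlet amounts (n = n₀ + ν ξ):
  D: 416 − 1(361.1) = 54.91
  E: 2714 − 3(361.1) = 1631
  G: 0 + 2(361.1) = 722.2
  F: 279.6 (inert)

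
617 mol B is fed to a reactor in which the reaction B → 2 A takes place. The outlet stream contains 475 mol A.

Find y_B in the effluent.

For A: n = n₀ + 2ξ → 475 = 0 + 2ξ, giving ξ = 237.5 mol.
Outlet amounts (n = n₀ + ν ξ):
  B: 617 − 1(237.5) = 379.5
  A: 0 + 2(237.5) = 475
Total out = 854.5 mol; y_B = 379.5 / 854.5 = 0.4441.

0.444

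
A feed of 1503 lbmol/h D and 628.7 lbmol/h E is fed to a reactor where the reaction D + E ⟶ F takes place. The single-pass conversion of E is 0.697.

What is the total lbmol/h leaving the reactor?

E reacted = 0.697 × 628.7 = 438.2 lbmol/h; ν_E = −1, so ξ = 438.2/1 = 438.2 lbmol/h.
Outlet amounts (n = n₀ + ν ξ):
  D: 1503 − 1(438.2) = 1065
  E: 628.7 − 1(438.2) = 190.5
  F: 0 + 1(438.2) = 438.2
Total out = 1065 + 190.5 + 438.2 = 1693 lbmol/h.

1690 lbmol/h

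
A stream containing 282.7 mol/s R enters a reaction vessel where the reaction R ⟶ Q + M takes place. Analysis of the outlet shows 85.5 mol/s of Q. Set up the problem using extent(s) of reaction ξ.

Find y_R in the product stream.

0.536

For Q: n = n₀ + 1ξ → 85.5 = 0 + 1ξ, giving ξ = 85.5 mol/s.
Outlet amounts (n = n₀ + ν ξ):
  R: 282.7 − 1(85.5) = 197.2
  Q: 0 + 1(85.5) = 85.5
  M: 0 + 1(85.5) = 85.5
Total out = 368.2 mol/s; y_R = 197.2 / 368.2 = 0.5356.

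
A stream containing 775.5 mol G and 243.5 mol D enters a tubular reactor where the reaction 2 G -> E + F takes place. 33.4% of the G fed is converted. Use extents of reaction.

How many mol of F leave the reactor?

G reacted = 0.334 × 775.5 = 259 mol; ν_G = −2, so ξ = 259/2 = 129.5 mol.
Outlet amounts (n = n₀ + ν ξ):
  G: 775.5 − 2(129.5) = 516.5
  E: 0 + 1(129.5) = 129.5
  F: 0 + 1(129.5) = 129.5
  D: 243.5 (inert)

130 mol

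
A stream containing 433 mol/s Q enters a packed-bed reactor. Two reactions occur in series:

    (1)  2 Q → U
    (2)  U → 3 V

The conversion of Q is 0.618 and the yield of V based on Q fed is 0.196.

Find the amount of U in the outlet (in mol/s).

106 mol/s

Conversion of Q: Q consumed = 2ξ₁ = 0.618 × 433 → ξ₁ = 133.8 mol/s.
Yield of V: 3ξ₂ / 433 = 0.196 → ξ₂ = 28.29 mol/s.
Outlet amounts (n = n₀ + Σ ν·ξ):
  Q: 433 − 2(133.8) = 165.4
  U: 0 + 1(133.8) − 1(28.29) = 105.5
  V: 0 + 3(28.29) = 84.87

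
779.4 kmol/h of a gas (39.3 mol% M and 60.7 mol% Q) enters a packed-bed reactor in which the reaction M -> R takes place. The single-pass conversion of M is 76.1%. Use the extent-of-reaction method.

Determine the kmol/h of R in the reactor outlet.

M reacted = 0.761 × 306.3 = 233.1 kmol/h; ν_M = −1, so ξ = 233.1/1 = 233.1 kmol/h.
Outlet amounts (n = n₀ + ν ξ):
  M: 306.3 − 1(233.1) = 73.21
  R: 0 + 1(233.1) = 233.1
  Q: 473.1 (inert)

233 kmol/h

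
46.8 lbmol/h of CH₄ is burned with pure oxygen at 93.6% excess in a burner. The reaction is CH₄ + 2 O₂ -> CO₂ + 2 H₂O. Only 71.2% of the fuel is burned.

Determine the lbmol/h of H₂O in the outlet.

66.6 lbmol/h

Stoichiometric O₂ = 2 × 46.8 = 93.6 lbmol/h; O₂ fed = 93.6 × 1.936 = 181.2 lbmol/h.
Fuel reacted = 0.712 × 46.8 → ξ = 33.32 lbmol/h.
Outlet (n = n₀ + ν ξ):
  CH₄: 46.8 − 1(33.32) = 13.48
  O₂: 181.2 − 2(33.32) = 114.6
  CO₂: 0 + 1(33.32) = 33.32
  H₂O: 0 + 2(33.32) = 66.64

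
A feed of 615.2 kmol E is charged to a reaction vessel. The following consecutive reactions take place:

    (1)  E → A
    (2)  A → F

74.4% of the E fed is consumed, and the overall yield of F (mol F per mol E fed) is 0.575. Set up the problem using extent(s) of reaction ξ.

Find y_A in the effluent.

0.169

Conversion of E: E consumed = 1ξ₁ = 0.744 × 615.2 → ξ₁ = 457.7 kmol.
Yield of F: 1ξ₂ / 615.2 = 0.575 → ξ₂ = 353.7 kmol.
Outlet amounts (n = n₀ + Σ ν·ξ):
  E: 615.2 − 1(457.7) = 157.5
  A: 0 + 1(457.7) − 1(353.7) = 104
  F: 0 + 1(353.7) = 353.7
Total out = 615.2 kmol; y_A = 104 / 615.2 = 0.169.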